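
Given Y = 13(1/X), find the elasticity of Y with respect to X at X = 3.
Elasticity = -1

Elasticity = (dY/dX) · (X/Y)

dY/dX = -13/X²
At X = 3: dY/dX = -13/9, Y = 13/3

Elasticity = (-13/9) · (3 / (13/3)) = -1

Interpretation: for a small percentage change in X, the percentage change in Y is approximately -1.00 times as large.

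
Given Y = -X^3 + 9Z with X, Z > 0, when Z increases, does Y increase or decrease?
Y increases

Taking the partial derivative:
∂Y/∂Z = 9

∂Y/∂Z = 9 > 0 (assuming positive values)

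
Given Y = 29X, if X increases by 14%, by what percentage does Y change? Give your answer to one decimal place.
14.0%

For Y = 29X:
If X → X(1 + 0.14)
Then Y → Y · (1 + 0.14)^1
     = Y · 1.1400

Percentage change = ((1 + 0.14)^1 − 1) × 100% = 14.0%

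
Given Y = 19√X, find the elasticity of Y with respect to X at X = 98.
Elasticity = 1/2

Elasticity = (dY/dX) · (X/Y)

dY/dX = 19/(2·√X)
At X = 98: dY/dX = 19·√2/28, Y = 133·√2

Elasticity = (19·√2/28) · (98 / (133·√2)) = 1/2

Interpretation: for a small percentage change in X, the percentage change in Y is approximately 0.50 times as large.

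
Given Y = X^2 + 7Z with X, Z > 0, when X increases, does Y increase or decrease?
Y increases

Taking the partial derivative:
∂Y/∂X = 2X

∂Y/∂X = 2X > 0 (assuming positive values)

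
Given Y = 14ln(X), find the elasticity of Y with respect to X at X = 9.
Elasticity = 1/ln(9) ≈ 0.4551

Elasticity = (dY/dX) · (X/Y)

dY/dX = 14/X
At X = 9: dY/dX = 14/9, Y = 14·ln(9)

Elasticity = (14/9) · (9 / (14·ln(9))) = 1/ln(9) ≈ 0.4551

Interpretation: for a small percentage change in X, the percentage change in Y is approximately 0.46 times as large.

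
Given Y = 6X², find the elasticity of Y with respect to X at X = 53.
Elasticity = 2

Elasticity = (dY/dX) · (X/Y)

dY/dX = 12·X
At X = 53: dY/dX = 636, Y = 16854

Elasticity = 636 · (53 / 16854) = 2

Interpretation: for a small percentage change in X, the percentage change in Y is approximately 2.00 times as large.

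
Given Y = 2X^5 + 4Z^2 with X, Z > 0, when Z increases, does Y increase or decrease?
Y increases

Taking the partial derivative:
∂Y/∂Z = 8Z

∂Y/∂Z = 8Z > 0 (assuming positive values)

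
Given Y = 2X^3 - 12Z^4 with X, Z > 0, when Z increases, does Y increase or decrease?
Y decreases

Taking the partial derivative:
∂Y/∂Z = -48Z^3

∂Y/∂Z = -48Z^3 < 0 (assuming positive values)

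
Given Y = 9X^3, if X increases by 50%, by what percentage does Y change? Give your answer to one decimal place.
237.5%

For Y = 9X^3:
If X → X(1 + 0.5)
Then Y → Y · (1 + 0.5)^3
     = Y · 3.3750

Percentage change = ((1 + 0.5)^3 − 1) × 100% = 237.5%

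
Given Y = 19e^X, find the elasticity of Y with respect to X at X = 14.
Elasticity = 14

Elasticity = (dY/dX) · (X/Y)

dY/dX = 19·e^X
At X = 14: dY/dX = 19·e^14, Y = 19·e^14

Elasticity = (19·e^14) · (14 / (19·e^14)) = 14

Interpretation: for a small percentage change in X, the percentage change in Y is approximately 14.00 times as large.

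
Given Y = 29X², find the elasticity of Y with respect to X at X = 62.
Elasticity = 2

Elasticity = (dY/dX) · (X/Y)

dY/dX = 58·X
At X = 62: dY/dX = 3596, Y = 111476

Elasticity = 3596 · (62 / 111476) = 2

Interpretation: for a small percentage change in X, the percentage change in Y is approximately 2.00 times as large.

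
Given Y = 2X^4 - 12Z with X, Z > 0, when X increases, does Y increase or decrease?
Y increases

Taking the partial derivative:
∂Y/∂X = 8X^3

∂Y/∂X = 8X^3 > 0 (assuming positive values)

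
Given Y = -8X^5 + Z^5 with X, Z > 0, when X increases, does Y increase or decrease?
Y decreases

Taking the partial derivative:
∂Y/∂X = -40X^4

∂Y/∂X = -40X^4 < 0 (assuming positive values)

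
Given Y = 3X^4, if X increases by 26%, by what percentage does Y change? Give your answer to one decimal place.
152.0%

For Y = 3X^4:
If X → X(1 + 0.26)
Then Y → Y · (1 + 0.26)^4
     ≈ Y · 2.5205

Percentage change = ((1 + 0.26)^4 − 1) × 100% ≈ 152.0%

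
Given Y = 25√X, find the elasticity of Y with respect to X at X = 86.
Elasticity = 1/2

Elasticity = (dY/dX) · (X/Y)

dY/dX = 25/(2·√X)
At X = 86: dY/dX = 25·√86/172, Y = 25·√86

Elasticity = (25·√86/172) · (86 / (25·√86)) = 1/2

Interpretation: for a small percentage change in X, the percentage change in Y is approximately 0.50 times as large.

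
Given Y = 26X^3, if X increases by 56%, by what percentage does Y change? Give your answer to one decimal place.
279.6%

For Y = 26X^3:
If X → X(1 + 0.56)
Then Y → Y · (1 + 0.56)^3
     ≈ Y · 3.7964

Percentage change = ((1 + 0.56)^3 − 1) × 100% ≈ 279.6%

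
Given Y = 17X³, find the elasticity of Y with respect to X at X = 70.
Elasticity = 3

Elasticity = (dY/dX) · (X/Y)

dY/dX = 51·X²
At X = 70: dY/dX = 249900, Y = 5831000

Elasticity = 249900 · (70 / 5831000) = 3

Interpretation: for a small percentage change in X, the percentage change in Y is approximately 3.00 times as large.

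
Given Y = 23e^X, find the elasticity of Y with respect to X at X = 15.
Elasticity = 15

Elasticity = (dY/dX) · (X/Y)

dY/dX = 23·e^X
At X = 15: dY/dX = 23·e^15, Y = 23·e^15

Elasticity = (23·e^15) · (15 / (23·e^15)) = 15

Interpretation: for a small percentage change in X, the percentage change in Y is approximately 15.00 times as large.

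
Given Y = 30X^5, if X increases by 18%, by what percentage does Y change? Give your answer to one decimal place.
128.8%

For Y = 30X^5:
If X → X(1 + 0.18)
Then Y → Y · (1 + 0.18)^5
     ≈ Y · 2.2878

Percentage change = ((1 + 0.18)^5 − 1) × 100% ≈ 128.8%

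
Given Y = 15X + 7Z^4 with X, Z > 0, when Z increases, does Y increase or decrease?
Y increases

Taking the partial derivative:
∂Y/∂Z = 28Z^3

∂Y/∂Z = 28Z^3 > 0 (assuming positive values)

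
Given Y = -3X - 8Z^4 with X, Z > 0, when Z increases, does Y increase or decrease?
Y decreases

Taking the partial derivative:
∂Y/∂Z = -32Z^3

∂Y/∂Z = -32Z^3 < 0 (assuming positive values)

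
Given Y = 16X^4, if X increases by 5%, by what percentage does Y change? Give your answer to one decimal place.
21.6%

For Y = 16X^4:
If X → X(1 + 0.05)
Then Y → Y · (1 + 0.05)^4
     ≈ Y · 1.2155

Percentage change = ((1 + 0.05)^4 − 1) × 100% ≈ 21.6%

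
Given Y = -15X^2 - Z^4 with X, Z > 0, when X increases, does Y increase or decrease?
Y decreases

Taking the partial derivative:
∂Y/∂X = -30X

∂Y/∂X = -30X < 0 (assuming positive values)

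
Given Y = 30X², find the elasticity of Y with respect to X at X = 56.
Elasticity = 2

Elasticity = (dY/dX) · (X/Y)

dY/dX = 60·X
At X = 56: dY/dX = 3360, Y = 94080

Elasticity = 3360 · (56 / 94080) = 2

Interpretation: for a small percentage change in X, the percentage change in Y is approximately 2.00 times as large.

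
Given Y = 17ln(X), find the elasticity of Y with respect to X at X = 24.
Elasticity = 1/ln(24) ≈ 0.3147

Elasticity = (dY/dX) · (X/Y)

dY/dX = 17/X
At X = 24: dY/dX = 17/24, Y = 17·ln(24)

Elasticity = (17/24) · (24 / (17·ln(24))) = 1/ln(24) ≈ 0.3147

Interpretation: for a small percentage change in X, the percentage change in Y is approximately 0.31 times as large.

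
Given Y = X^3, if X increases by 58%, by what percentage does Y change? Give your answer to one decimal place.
294.4%

For Y = X^3:
If X → X(1 + 0.58)
Then Y → Y · (1 + 0.58)^3
     ≈ Y · 3.9443

Percentage change = ((1 + 0.58)^3 − 1) × 100% ≈ 294.4%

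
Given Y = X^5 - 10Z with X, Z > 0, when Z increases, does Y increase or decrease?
Y decreases

Taking the partial derivative:
∂Y/∂Z = -10

∂Y/∂Z = -10 < 0 (assuming positive values)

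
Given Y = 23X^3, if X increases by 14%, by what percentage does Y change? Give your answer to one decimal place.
48.2%

For Y = 23X^3:
If X → X(1 + 0.14)
Then Y → Y · (1 + 0.14)^3
     ≈ Y · 1.4815

Percentage change = ((1 + 0.14)^3 − 1) × 100% ≈ 48.2%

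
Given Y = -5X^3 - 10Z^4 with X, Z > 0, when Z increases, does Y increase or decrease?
Y decreases

Taking the partial derivative:
∂Y/∂Z = -40Z^3

∂Y/∂Z = -40Z^3 < 0 (assuming positive values)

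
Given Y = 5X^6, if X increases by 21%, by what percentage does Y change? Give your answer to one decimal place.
213.8%

For Y = 5X^6:
If X → X(1 + 0.21)
Then Y → Y · (1 + 0.21)^6
     ≈ Y · 3.1384

Percentage change = ((1 + 0.21)^6 − 1) × 100% ≈ 213.8%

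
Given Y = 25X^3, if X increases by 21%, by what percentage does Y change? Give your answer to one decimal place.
77.2%

For Y = 25X^3:
If X → X(1 + 0.21)
Then Y → Y · (1 + 0.21)^3
     ≈ Y · 1.7716

Percentage change = ((1 + 0.21)^3 − 1) × 100% ≈ 77.2%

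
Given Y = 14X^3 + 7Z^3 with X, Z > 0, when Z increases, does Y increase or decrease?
Y increases

Taking the partial derivative:
∂Y/∂Z = 21Z^2

∂Y/∂Z = 21Z^2 > 0 (assuming positive values)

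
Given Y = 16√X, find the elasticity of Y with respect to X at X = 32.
Elasticity = 1/2

Elasticity = (dY/dX) · (X/Y)

dY/dX = 8/√X
At X = 32: dY/dX = √2, Y = 64·√2

Elasticity = (√2) · (32 / (64·√2)) = 1/2

Interpretation: for a small percentage change in X, the percentage change in Y is approximately 0.50 times as large.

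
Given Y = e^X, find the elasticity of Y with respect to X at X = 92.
Elasticity = 92

Elasticity = (dY/dX) · (X/Y)

dY/dX = e^X
At X = 92: dY/dX = e^92, Y = e^92

Elasticity = (e^92) · (92 / (e^92)) = 92

Interpretation: for a small percentage change in X, the percentage change in Y is approximately 92.00 times as large.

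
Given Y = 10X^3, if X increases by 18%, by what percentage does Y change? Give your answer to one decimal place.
64.3%

For Y = 10X^3:
If X → X(1 + 0.18)
Then Y → Y · (1 + 0.18)^3
     ≈ Y · 1.6430

Percentage change = ((1 + 0.18)^3 − 1) × 100% ≈ 64.3%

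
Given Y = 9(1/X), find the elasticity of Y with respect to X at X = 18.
Elasticity = -1

Elasticity = (dY/dX) · (X/Y)

dY/dX = -9/X²
At X = 18: dY/dX = -1/36, Y = 1/2

Elasticity = (-1/36) · (18 / (1/2)) = -1

Interpretation: for a small percentage change in X, the percentage change in Y is approximately -1.00 times as large.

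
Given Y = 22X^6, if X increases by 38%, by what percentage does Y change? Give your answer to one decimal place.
590.7%

For Y = 22X^6:
If X → X(1 + 0.38)
Then Y → Y · (1 + 0.38)^6
     ≈ Y · 6.9068

Percentage change = ((1 + 0.38)^6 − 1) × 100% ≈ 590.7%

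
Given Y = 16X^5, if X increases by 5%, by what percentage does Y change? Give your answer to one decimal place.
27.6%

For Y = 16X^5:
If X → X(1 + 0.05)
Then Y → Y · (1 + 0.05)^5
     ≈ Y · 1.2763

Percentage change = ((1 + 0.05)^5 − 1) × 100% ≈ 27.6%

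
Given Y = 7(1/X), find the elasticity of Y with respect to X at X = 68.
Elasticity = -1

Elasticity = (dY/dX) · (X/Y)

dY/dX = -7/X²
At X = 68: dY/dX = -7/4624, Y = 7/68

Elasticity = (-7/4624) · (68 / (7/68)) = -1

Interpretation: for a small percentage change in X, the percentage change in Y is approximately -1.00 times as large.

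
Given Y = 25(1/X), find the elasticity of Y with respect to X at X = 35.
Elasticity = -1

Elasticity = (dY/dX) · (X/Y)

dY/dX = -25/X²
At X = 35: dY/dX = -1/49, Y = 5/7

Elasticity = (-1/49) · (35 / (5/7)) = -1

Interpretation: for a small percentage change in X, the percentage change in Y is approximately -1.00 times as large.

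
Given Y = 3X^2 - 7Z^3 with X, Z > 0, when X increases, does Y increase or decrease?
Y increases

Taking the partial derivative:
∂Y/∂X = 6X

∂Y/∂X = 6X > 0 (assuming positive values)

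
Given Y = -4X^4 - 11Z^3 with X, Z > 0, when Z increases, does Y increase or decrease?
Y decreases

Taking the partial derivative:
∂Y/∂Z = -33Z^2

∂Y/∂Z = -33Z^2 < 0 (assuming positive values)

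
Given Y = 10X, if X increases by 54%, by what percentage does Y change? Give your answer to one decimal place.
54.0%

For Y = 10X:
If X → X(1 + 0.54)
Then Y → Y · (1 + 0.54)^1
     = Y · 1.5400

Percentage change = ((1 + 0.54)^1 − 1) × 100% = 54.0%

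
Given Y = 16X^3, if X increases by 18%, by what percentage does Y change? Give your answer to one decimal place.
64.3%

For Y = 16X^3:
If X → X(1 + 0.18)
Then Y → Y · (1 + 0.18)^3
     ≈ Y · 1.6430

Percentage change = ((1 + 0.18)^3 − 1) × 100% ≈ 64.3%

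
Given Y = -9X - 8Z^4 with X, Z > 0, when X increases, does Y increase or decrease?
Y decreases

Taking the partial derivative:
∂Y/∂X = -9

∂Y/∂X = -9 < 0 (assuming positive values)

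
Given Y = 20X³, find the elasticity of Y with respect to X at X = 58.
Elasticity = 3

Elasticity = (dY/dX) · (X/Y)

dY/dX = 60·X²
At X = 58: dY/dX = 201840, Y = 3902240

Elasticity = 201840 · (58 / 3902240) = 3

Interpretation: for a small percentage change in X, the percentage change in Y is approximately 3.00 times as large.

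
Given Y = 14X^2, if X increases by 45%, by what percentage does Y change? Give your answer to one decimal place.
110.3%

For Y = 14X^2:
If X → X(1 + 0.45)
Then Y → Y · (1 + 0.45)^2
     = Y · 2.1025

Percentage change = ((1 + 0.45)^2 − 1) × 100% ≈ 110.3%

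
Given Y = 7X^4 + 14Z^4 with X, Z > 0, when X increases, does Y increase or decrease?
Y increases

Taking the partial derivative:
∂Y/∂X = 28X^3

∂Y/∂X = 28X^3 > 0 (assuming positive values)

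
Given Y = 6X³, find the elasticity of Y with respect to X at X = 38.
Elasticity = 3

Elasticity = (dY/dX) · (X/Y)

dY/dX = 18·X²
At X = 38: dY/dX = 25992, Y = 329232

Elasticity = 25992 · (38 / 329232) = 3

Interpretation: for a small percentage change in X, the percentage change in Y is approximately 3.00 times as large.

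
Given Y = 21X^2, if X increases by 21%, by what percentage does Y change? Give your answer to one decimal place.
46.4%

For Y = 21X^2:
If X → X(1 + 0.21)
Then Y → Y · (1 + 0.21)^2
     = Y · 1.4641

Percentage change = ((1 + 0.21)^2 − 1) × 100% ≈ 46.4%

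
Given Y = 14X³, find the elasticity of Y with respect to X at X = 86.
Elasticity = 3

Elasticity = (dY/dX) · (X/Y)

dY/dX = 42·X²
At X = 86: dY/dX = 310632, Y = 8904784

Elasticity = 310632 · (86 / 8904784) = 3

Interpretation: for a small percentage change in X, the percentage change in Y is approximately 3.00 times as large.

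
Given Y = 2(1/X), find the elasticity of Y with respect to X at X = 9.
Elasticity = -1

Elasticity = (dY/dX) · (X/Y)

dY/dX = -2/X²
At X = 9: dY/dX = -2/81, Y = 2/9

Elasticity = (-2/81) · (9 / (2/9)) = -1

Interpretation: for a small percentage change in X, the percentage change in Y is approximately -1.00 times as large.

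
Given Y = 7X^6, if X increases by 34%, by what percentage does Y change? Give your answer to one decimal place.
478.9%

For Y = 7X^6:
If X → X(1 + 0.34)
Then Y → Y · (1 + 0.34)^6
     ≈ Y · 5.7893

Percentage change = ((1 + 0.34)^6 − 1) × 100% ≈ 478.9%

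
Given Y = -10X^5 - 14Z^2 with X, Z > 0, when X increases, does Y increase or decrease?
Y decreases

Taking the partial derivative:
∂Y/∂X = -50X^4

∂Y/∂X = -50X^4 < 0 (assuming positive values)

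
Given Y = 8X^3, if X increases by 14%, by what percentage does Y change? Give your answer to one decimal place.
48.2%

For Y = 8X^3:
If X → X(1 + 0.14)
Then Y → Y · (1 + 0.14)^3
     ≈ Y · 1.4815

Percentage change = ((1 + 0.14)^3 − 1) × 100% ≈ 48.2%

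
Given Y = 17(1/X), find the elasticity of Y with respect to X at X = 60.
Elasticity = -1

Elasticity = (dY/dX) · (X/Y)

dY/dX = -17/X²
At X = 60: dY/dX = -17/3600, Y = 17/60

Elasticity = (-17/3600) · (60 / (17/60)) = -1

Interpretation: for a small percentage change in X, the percentage change in Y is approximately -1.00 times as large.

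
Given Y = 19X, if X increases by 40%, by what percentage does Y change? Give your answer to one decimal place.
40.0%

For Y = 19X:
If X → X(1 + 0.4)
Then Y → Y · (1 + 0.4)^1
     = Y · 1.4000

Percentage change = ((1 + 0.4)^1 − 1) × 100% = 40.0%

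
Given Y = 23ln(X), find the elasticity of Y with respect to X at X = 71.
Elasticity = 1/ln(71) ≈ 0.2346

Elasticity = (dY/dX) · (X/Y)

dY/dX = 23/X
At X = 71: dY/dX = 23/71, Y = 23·ln(71)

Elasticity = (23/71) · (71 / (23·ln(71))) = 1/ln(71) ≈ 0.2346

Interpretation: for a small percentage change in X, the percentage change in Y is approximately 0.23 times as large.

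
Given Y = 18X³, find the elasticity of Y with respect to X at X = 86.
Elasticity = 3

Elasticity = (dY/dX) · (X/Y)

dY/dX = 54·X²
At X = 86: dY/dX = 399384, Y = 11449008

Elasticity = 399384 · (86 / 11449008) = 3

Interpretation: for a small percentage change in X, the percentage change in Y is approximately 3.00 times as large.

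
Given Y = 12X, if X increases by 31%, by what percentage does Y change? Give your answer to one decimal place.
31.0%

For Y = 12X:
If X → X(1 + 0.31)
Then Y → Y · (1 + 0.31)^1
     = Y · 1.3100

Percentage change = ((1 + 0.31)^1 − 1) × 100% = 31.0%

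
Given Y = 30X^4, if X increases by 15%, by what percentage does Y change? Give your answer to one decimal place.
74.9%

For Y = 30X^4:
If X → X(1 + 0.15)
Then Y → Y · (1 + 0.15)^4
     ≈ Y · 1.7490

Percentage change = ((1 + 0.15)^4 − 1) × 100% ≈ 74.9%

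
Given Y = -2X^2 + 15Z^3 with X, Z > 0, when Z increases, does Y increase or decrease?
Y increases

Taking the partial derivative:
∂Y/∂Z = 45Z^2

∂Y/∂Z = 45Z^2 > 0 (assuming positive values)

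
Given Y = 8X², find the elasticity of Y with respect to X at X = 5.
Elasticity = 2

Elasticity = (dY/dX) · (X/Y)

dY/dX = 16·X
At X = 5: dY/dX = 80, Y = 200

Elasticity = 80 · (5 / 200) = 2

Interpretation: for a small percentage change in X, the percentage change in Y is approximately 2.00 times as large.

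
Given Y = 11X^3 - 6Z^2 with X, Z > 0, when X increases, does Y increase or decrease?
Y increases

Taking the partial derivative:
∂Y/∂X = 33X^2

∂Y/∂X = 33X^2 > 0 (assuming positive values)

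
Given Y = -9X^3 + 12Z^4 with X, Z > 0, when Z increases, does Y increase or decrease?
Y increases

Taking the partial derivative:
∂Y/∂Z = 48Z^3

∂Y/∂Z = 48Z^3 > 0 (assuming positive values)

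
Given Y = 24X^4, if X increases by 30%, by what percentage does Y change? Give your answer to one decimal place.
185.6%

For Y = 24X^4:
If X → X(1 + 0.3)
Then Y → Y · (1 + 0.3)^4
     = Y · 2.8561

Percentage change = ((1 + 0.3)^4 − 1) × 100% ≈ 185.6%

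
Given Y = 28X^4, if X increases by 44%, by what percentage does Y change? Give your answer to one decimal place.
330.0%

For Y = 28X^4:
If X → X(1 + 0.44)
Then Y → Y · (1 + 0.44)^4
     ≈ Y · 4.2998

Percentage change = ((1 + 0.44)^4 − 1) × 100% ≈ 330.0%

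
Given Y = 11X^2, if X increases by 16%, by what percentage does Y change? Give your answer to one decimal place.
34.6%

For Y = 11X^2:
If X → X(1 + 0.16)
Then Y → Y · (1 + 0.16)^2
     = Y · 1.3456

Percentage change = ((1 + 0.16)^2 − 1) × 100% ≈ 34.6%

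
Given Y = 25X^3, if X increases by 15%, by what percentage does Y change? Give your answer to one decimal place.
52.1%

For Y = 25X^3:
If X → X(1 + 0.15)
Then Y → Y · (1 + 0.15)^3
     ≈ Y · 1.5209

Percentage change = ((1 + 0.15)^3 − 1) × 100% ≈ 52.1%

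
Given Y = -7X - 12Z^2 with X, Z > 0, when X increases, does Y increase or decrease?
Y decreases

Taking the partial derivative:
∂Y/∂X = -7

∂Y/∂X = -7 < 0 (assuming positive values)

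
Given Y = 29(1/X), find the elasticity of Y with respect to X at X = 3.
Elasticity = -1

Elasticity = (dY/dX) · (X/Y)

dY/dX = -29/X²
At X = 3: dY/dX = -29/9, Y = 29/3

Elasticity = (-29/9) · (3 / (29/3)) = -1

Interpretation: for a small percentage change in X, the percentage change in Y is approximately -1.00 times as large.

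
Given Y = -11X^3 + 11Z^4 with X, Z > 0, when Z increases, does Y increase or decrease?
Y increases

Taking the partial derivative:
∂Y/∂Z = 44Z^3

∂Y/∂Z = 44Z^3 > 0 (assuming positive values)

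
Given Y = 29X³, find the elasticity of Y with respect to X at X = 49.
Elasticity = 3

Elasticity = (dY/dX) · (X/Y)

dY/dX = 87·X²
At X = 49: dY/dX = 208887, Y = 3411821

Elasticity = 208887 · (49 / 3411821) = 3

Interpretation: for a small percentage change in X, the percentage change in Y is approximately 3.00 times as large.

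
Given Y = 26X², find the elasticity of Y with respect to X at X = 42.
Elasticity = 2

Elasticity = (dY/dX) · (X/Y)

dY/dX = 52·X
At X = 42: dY/dX = 2184, Y = 45864

Elasticity = 2184 · (42 / 45864) = 2

Interpretation: for a small percentage change in X, the percentage change in Y is approximately 2.00 times as large.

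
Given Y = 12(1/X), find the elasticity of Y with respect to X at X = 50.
Elasticity = -1

Elasticity = (dY/dX) · (X/Y)

dY/dX = -12/X²
At X = 50: dY/dX = -3/625, Y = 6/25

Elasticity = (-3/625) · (50 / (6/25)) = -1

Interpretation: for a small percentage change in X, the percentage change in Y is approximately -1.00 times as large.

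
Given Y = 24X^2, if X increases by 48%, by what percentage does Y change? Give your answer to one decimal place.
119.0%

For Y = 24X^2:
If X → X(1 + 0.48)
Then Y → Y · (1 + 0.48)^2
     = Y · 2.1904

Percentage change = ((1 + 0.48)^2 − 1) × 100% ≈ 119.0%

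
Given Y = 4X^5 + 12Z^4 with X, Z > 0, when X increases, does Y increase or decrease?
Y increases

Taking the partial derivative:
∂Y/∂X = 20X^4

∂Y/∂X = 20X^4 > 0 (assuming positive values)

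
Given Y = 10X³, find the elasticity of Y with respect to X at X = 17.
Elasticity = 3

Elasticity = (dY/dX) · (X/Y)

dY/dX = 30·X²
At X = 17: dY/dX = 8670, Y = 49130

Elasticity = 8670 · (17 / 49130) = 3

Interpretation: for a small percentage change in X, the percentage change in Y is approximately 3.00 times as large.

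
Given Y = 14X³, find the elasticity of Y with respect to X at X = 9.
Elasticity = 3

Elasticity = (dY/dX) · (X/Y)

dY/dX = 42·X²
At X = 9: dY/dX = 3402, Y = 10206

Elasticity = 3402 · (9 / 10206) = 3

Interpretation: for a small percentage change in X, the percentage change in Y is approximately 3.00 times as large.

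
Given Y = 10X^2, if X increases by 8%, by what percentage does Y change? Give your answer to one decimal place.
16.6%

For Y = 10X^2:
If X → X(1 + 0.08)
Then Y → Y · (1 + 0.08)^2
     = Y · 1.1664

Percentage change = ((1 + 0.08)^2 − 1) × 100% ≈ 16.6%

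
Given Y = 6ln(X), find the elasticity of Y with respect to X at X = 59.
Elasticity = 1/ln(59) ≈ 0.2452

Elasticity = (dY/dX) · (X/Y)

dY/dX = 6/X
At X = 59: dY/dX = 6/59, Y = 6·ln(59)

Elasticity = (6/59) · (59 / (6·ln(59))) = 1/ln(59) ≈ 0.2452

Interpretation: for a small percentage change in X, the percentage change in Y is approximately 0.25 times as large.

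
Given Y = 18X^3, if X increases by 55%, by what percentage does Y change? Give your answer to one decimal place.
272.4%

For Y = 18X^3:
If X → X(1 + 0.55)
Then Y → Y · (1 + 0.55)^3
     ≈ Y · 3.7239

Percentage change = ((1 + 0.55)^3 − 1) × 100% ≈ 272.4%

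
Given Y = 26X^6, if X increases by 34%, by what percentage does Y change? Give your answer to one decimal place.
478.9%

For Y = 26X^6:
If X → X(1 + 0.34)
Then Y → Y · (1 + 0.34)^6
     ≈ Y · 5.7893

Percentage change = ((1 + 0.34)^6 − 1) × 100% ≈ 478.9%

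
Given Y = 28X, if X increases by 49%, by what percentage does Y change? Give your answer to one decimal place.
49.0%

For Y = 28X:
If X → X(1 + 0.49)
Then Y → Y · (1 + 0.49)^1
     = Y · 1.4900

Percentage change = ((1 + 0.49)^1 − 1) × 100% = 49.0%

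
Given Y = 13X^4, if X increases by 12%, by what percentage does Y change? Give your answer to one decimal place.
57.4%

For Y = 13X^4:
If X → X(1 + 0.12)
Then Y → Y · (1 + 0.12)^4
     ≈ Y · 1.5735

Percentage change = ((1 + 0.12)^4 − 1) × 100% ≈ 57.4%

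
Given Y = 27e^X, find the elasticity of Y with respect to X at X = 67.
Elasticity = 67

Elasticity = (dY/dX) · (X/Y)

dY/dX = 27·e^X
At X = 67: dY/dX = 27·e^67, Y = 27·e^67

Elasticity = (27·e^67) · (67 / (27·e^67)) = 67

Interpretation: for a small percentage change in X, the percentage change in Y is approximately 67.00 times as large.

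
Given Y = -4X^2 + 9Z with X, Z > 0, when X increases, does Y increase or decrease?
Y decreases

Taking the partial derivative:
∂Y/∂X = -8X

∂Y/∂X = -8X < 0 (assuming positive values)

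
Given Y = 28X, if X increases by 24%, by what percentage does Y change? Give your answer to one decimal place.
24.0%

For Y = 28X:
If X → X(1 + 0.24)
Then Y → Y · (1 + 0.24)^1
     = Y · 1.2400

Percentage change = ((1 + 0.24)^1 − 1) × 100% = 24.0%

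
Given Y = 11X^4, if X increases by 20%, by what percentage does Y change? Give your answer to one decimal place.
107.4%

For Y = 11X^4:
If X → X(1 + 0.2)
Then Y → Y · (1 + 0.2)^4
     = Y · 2.0736

Percentage change = ((1 + 0.2)^4 − 1) × 100% ≈ 107.4%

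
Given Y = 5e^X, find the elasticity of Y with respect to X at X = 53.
Elasticity = 53

Elasticity = (dY/dX) · (X/Y)

dY/dX = 5·e^X
At X = 53: dY/dX = 5·e^53, Y = 5·e^53

Elasticity = (5·e^53) · (53 / (5·e^53)) = 53

Interpretation: for a small percentage change in X, the percentage change in Y is approximately 53.00 times as large.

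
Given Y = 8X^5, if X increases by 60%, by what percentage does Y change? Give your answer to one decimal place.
948.6%

For Y = 8X^5:
If X → X(1 + 0.6)
Then Y → Y · (1 + 0.6)^5
     ≈ Y · 10.4858

Percentage change = ((1 + 0.6)^5 − 1) × 100% ≈ 948.6%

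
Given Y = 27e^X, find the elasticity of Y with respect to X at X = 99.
Elasticity = 99

Elasticity = (dY/dX) · (X/Y)

dY/dX = 27·e^X
At X = 99: dY/dX = 27·e^99, Y = 27·e^99

Elasticity = (27·e^99) · (99 / (27·e^99)) = 99

Interpretation: for a small percentage change in X, the percentage change in Y is approximately 99.00 times as large.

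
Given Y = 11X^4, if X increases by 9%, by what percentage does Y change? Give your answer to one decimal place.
41.2%

For Y = 11X^4:
If X → X(1 + 0.09)
Then Y → Y · (1 + 0.09)^4
     ≈ Y · 1.4116

Percentage change = ((1 + 0.09)^4 − 1) × 100% ≈ 41.2%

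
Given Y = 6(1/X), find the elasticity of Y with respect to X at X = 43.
Elasticity = -1

Elasticity = (dY/dX) · (X/Y)

dY/dX = -6/X²
At X = 43: dY/dX = -6/1849, Y = 6/43

Elasticity = (-6/1849) · (43 / (6/43)) = -1

Interpretation: for a small percentage change in X, the percentage change in Y is approximately -1.00 times as large.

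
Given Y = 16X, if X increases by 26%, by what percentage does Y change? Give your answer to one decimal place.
26.0%

For Y = 16X:
If X → X(1 + 0.26)
Then Y → Y · (1 + 0.26)^1
     = Y · 1.2600

Percentage change = ((1 + 0.26)^1 − 1) × 100% = 26.0%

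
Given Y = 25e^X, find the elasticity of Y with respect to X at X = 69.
Elasticity = 69

Elasticity = (dY/dX) · (X/Y)

dY/dX = 25·e^X
At X = 69: dY/dX = 25·e^69, Y = 25·e^69

Elasticity = (25·e^69) · (69 / (25·e^69)) = 69

Interpretation: for a small percentage change in X, the percentage change in Y is approximately 69.00 times as large.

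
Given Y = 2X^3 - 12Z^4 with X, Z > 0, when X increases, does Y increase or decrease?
Y increases

Taking the partial derivative:
∂Y/∂X = 6X^2

∂Y/∂X = 6X^2 > 0 (assuming positive values)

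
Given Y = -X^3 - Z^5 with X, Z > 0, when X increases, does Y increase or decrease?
Y decreases

Taking the partial derivative:
∂Y/∂X = -3X^2

∂Y/∂X = -3X^2 < 0 (assuming positive values)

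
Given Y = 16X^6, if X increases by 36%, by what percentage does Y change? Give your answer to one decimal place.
532.8%

For Y = 16X^6:
If X → X(1 + 0.36)
Then Y → Y · (1 + 0.36)^6
     ≈ Y · 6.3275

Percentage change = ((1 + 0.36)^6 − 1) × 100% ≈ 532.8%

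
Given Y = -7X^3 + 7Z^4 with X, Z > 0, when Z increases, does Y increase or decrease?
Y increases

Taking the partial derivative:
∂Y/∂Z = 28Z^3

∂Y/∂Z = 28Z^3 > 0 (assuming positive values)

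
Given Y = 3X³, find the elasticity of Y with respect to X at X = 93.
Elasticity = 3

Elasticity = (dY/dX) · (X/Y)

dY/dX = 9·X²
At X = 93: dY/dX = 77841, Y = 2413071

Elasticity = 77841 · (93 / 2413071) = 3

Interpretation: for a small percentage change in X, the percentage change in Y is approximately 3.00 times as large.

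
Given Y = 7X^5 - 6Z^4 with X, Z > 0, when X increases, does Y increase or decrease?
Y increases

Taking the partial derivative:
∂Y/∂X = 35X^4

∂Y/∂X = 35X^4 > 0 (assuming positive values)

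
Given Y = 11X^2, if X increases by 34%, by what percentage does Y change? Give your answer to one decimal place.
79.6%

For Y = 11X^2:
If X → X(1 + 0.34)
Then Y → Y · (1 + 0.34)^2
     = Y · 1.7956

Percentage change = ((1 + 0.34)^2 − 1) × 100% ≈ 79.6%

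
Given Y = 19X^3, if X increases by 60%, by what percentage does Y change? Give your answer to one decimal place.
309.6%

For Y = 19X^3:
If X → X(1 + 0.6)
Then Y → Y · (1 + 0.6)^3
     = Y · 4.0960

Percentage change = ((1 + 0.6)^3 − 1) × 100% = 309.6%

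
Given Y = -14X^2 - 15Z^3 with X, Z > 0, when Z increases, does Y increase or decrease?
Y decreases

Taking the partial derivative:
∂Y/∂Z = -45Z^2

∂Y/∂Z = -45Z^2 < 0 (assuming positive values)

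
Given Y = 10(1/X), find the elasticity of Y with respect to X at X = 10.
Elasticity = -1

Elasticity = (dY/dX) · (X/Y)

dY/dX = -10/X²
At X = 10: dY/dX = -1/10, Y = 1

Elasticity = (-1/10) · (10 / 1) = -1

Interpretation: for a small percentage change in X, the percentage change in Y is approximately -1.00 times as large.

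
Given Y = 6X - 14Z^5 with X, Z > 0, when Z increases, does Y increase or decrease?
Y decreases

Taking the partial derivative:
∂Y/∂Z = -70Z^4

∂Y/∂Z = -70Z^4 < 0 (assuming positive values)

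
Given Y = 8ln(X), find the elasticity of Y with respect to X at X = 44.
Elasticity = 1/ln(44) ≈ 0.2643

Elasticity = (dY/dX) · (X/Y)

dY/dX = 8/X
At X = 44: dY/dX = 2/11, Y = 8·ln(44)

Elasticity = (2/11) · (44 / (8·ln(44))) = 1/ln(44) ≈ 0.2643

Interpretation: for a small percentage change in X, the percentage change in Y is approximately 0.26 times as large.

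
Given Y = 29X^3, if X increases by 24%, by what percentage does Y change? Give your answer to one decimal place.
90.7%

For Y = 29X^3:
If X → X(1 + 0.24)
Then Y → Y · (1 + 0.24)^3
     ≈ Y · 1.9066

Percentage change = ((1 + 0.24)^3 − 1) × 100% ≈ 90.7%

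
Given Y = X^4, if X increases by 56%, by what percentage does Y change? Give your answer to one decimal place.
492.2%

For Y = X^4:
If X → X(1 + 0.56)
Then Y → Y · (1 + 0.56)^4
     ≈ Y · 5.9224

Percentage change = ((1 + 0.56)^4 − 1) × 100% ≈ 492.2%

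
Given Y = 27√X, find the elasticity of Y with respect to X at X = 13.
Elasticity = 1/2

Elasticity = (dY/dX) · (X/Y)

dY/dX = 27/(2·√X)
At X = 13: dY/dX = 27·√13/26, Y = 27·√13

Elasticity = (27·√13/26) · (13 / (27·√13)) = 1/2

Interpretation: for a small percentage change in X, the percentage change in Y is approximately 0.50 times as large.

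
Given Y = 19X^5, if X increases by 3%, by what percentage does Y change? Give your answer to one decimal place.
15.9%

For Y = 19X^5:
If X → X(1 + 0.03)
Then Y → Y · (1 + 0.03)^5
     ≈ Y · 1.1593

Percentage change = ((1 + 0.03)^5 − 1) × 100% ≈ 15.9%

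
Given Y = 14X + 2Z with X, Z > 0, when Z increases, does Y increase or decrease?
Y increases

Taking the partial derivative:
∂Y/∂Z = 2

∂Y/∂Z = 2 > 0 (assuming positive values)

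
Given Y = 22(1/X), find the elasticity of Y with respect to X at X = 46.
Elasticity = -1

Elasticity = (dY/dX) · (X/Y)

dY/dX = -22/X²
At X = 46: dY/dX = -11/1058, Y = 11/23

Elasticity = (-11/1058) · (46 / (11/23)) = -1

Interpretation: for a small percentage change in X, the percentage change in Y is approximately -1.00 times as large.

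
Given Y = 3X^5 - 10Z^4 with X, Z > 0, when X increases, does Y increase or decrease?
Y increases

Taking the partial derivative:
∂Y/∂X = 15X^4

∂Y/∂X = 15X^4 > 0 (assuming positive values)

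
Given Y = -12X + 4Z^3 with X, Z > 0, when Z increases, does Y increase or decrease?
Y increases

Taking the partial derivative:
∂Y/∂Z = 12Z^2

∂Y/∂Z = 12Z^2 > 0 (assuming positive values)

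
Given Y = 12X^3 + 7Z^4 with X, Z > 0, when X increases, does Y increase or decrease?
Y increases

Taking the partial derivative:
∂Y/∂X = 36X^2

∂Y/∂X = 36X^2 > 0 (assuming positive values)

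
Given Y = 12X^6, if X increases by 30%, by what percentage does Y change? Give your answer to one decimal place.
382.7%

For Y = 12X^6:
If X → X(1 + 0.3)
Then Y → Y · (1 + 0.3)^6
     ≈ Y · 4.8268

Percentage change = ((1 + 0.3)^6 − 1) × 100% ≈ 382.7%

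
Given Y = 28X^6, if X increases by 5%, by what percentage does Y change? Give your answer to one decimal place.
34.0%

For Y = 28X^6:
If X → X(1 + 0.05)
Then Y → Y · (1 + 0.05)^6
     ≈ Y · 1.3401

Percentage change = ((1 + 0.05)^6 − 1) × 100% ≈ 34.0%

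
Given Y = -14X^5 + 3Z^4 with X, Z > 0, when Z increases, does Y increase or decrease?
Y increases

Taking the partial derivative:
∂Y/∂Z = 12Z^3

∂Y/∂Z = 12Z^3 > 0 (assuming positive values)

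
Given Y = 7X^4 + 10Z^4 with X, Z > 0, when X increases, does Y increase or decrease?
Y increases

Taking the partial derivative:
∂Y/∂X = 28X^3

∂Y/∂X = 28X^3 > 0 (assuming positive values)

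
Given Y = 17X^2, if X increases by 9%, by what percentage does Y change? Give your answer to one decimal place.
18.8%

For Y = 17X^2:
If X → X(1 + 0.09)
Then Y → Y · (1 + 0.09)^2
     = Y · 1.1881

Percentage change = ((1 + 0.09)^2 − 1) × 100% ≈ 18.8%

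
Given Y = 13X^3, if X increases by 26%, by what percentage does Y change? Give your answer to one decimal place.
100.0%

For Y = 13X^3:
If X → X(1 + 0.26)
Then Y → Y · (1 + 0.26)^3
     ≈ Y · 2.0004

Percentage change = ((1 + 0.26)^3 − 1) × 100% ≈ 100.0%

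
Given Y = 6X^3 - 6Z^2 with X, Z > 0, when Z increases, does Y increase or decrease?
Y decreases

Taking the partial derivative:
∂Y/∂Z = -12Z

∂Y/∂Z = -12Z < 0 (assuming positive values)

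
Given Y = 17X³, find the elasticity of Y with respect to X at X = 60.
Elasticity = 3

Elasticity = (dY/dX) · (X/Y)

dY/dX = 51·X²
At X = 60: dY/dX = 183600, Y = 3672000

Elasticity = 183600 · (60 / 3672000) = 3

Interpretation: for a small percentage change in X, the percentage change in Y is approximately 3.00 times as large.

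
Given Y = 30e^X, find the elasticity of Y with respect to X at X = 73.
Elasticity = 73

Elasticity = (dY/dX) · (X/Y)

dY/dX = 30·e^X
At X = 73: dY/dX = 30·e^73, Y = 30·e^73

Elasticity = (30·e^73) · (73 / (30·e^73)) = 73

Interpretation: for a small percentage change in X, the percentage change in Y is approximately 73.00 times as large.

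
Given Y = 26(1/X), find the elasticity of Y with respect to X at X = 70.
Elasticity = -1

Elasticity = (dY/dX) · (X/Y)

dY/dX = -26/X²
At X = 70: dY/dX = -13/2450, Y = 13/35

Elasticity = (-13/2450) · (70 / (13/35)) = -1

Interpretation: for a small percentage change in X, the percentage change in Y is approximately -1.00 times as large.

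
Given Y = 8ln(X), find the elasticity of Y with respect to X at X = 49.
Elasticity = 1/ln(49) ≈ 0.2569

Elasticity = (dY/dX) · (X/Y)

dY/dX = 8/X
At X = 49: dY/dX = 8/49, Y = 8·ln(49)

Elasticity = (8/49) · (49 / (8·ln(49))) = 1/ln(49) ≈ 0.2569

Interpretation: for a small percentage change in X, the percentage change in Y is approximately 0.26 times as large.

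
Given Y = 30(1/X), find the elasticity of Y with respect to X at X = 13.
Elasticity = -1

Elasticity = (dY/dX) · (X/Y)

dY/dX = -30/X²
At X = 13: dY/dX = -30/169, Y = 30/13

Elasticity = (-30/169) · (13 / (30/13)) = -1

Interpretation: for a small percentage change in X, the percentage change in Y is approximately -1.00 times as large.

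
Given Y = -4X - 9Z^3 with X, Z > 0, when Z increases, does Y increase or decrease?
Y decreases

Taking the partial derivative:
∂Y/∂Z = -27Z^2

∂Y/∂Z = -27Z^2 < 0 (assuming positive values)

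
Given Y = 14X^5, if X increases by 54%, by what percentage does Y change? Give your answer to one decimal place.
766.2%

For Y = 14X^5:
If X → X(1 + 0.54)
Then Y → Y · (1 + 0.54)^5
     ≈ Y · 8.6617

Percentage change = ((1 + 0.54)^5 − 1) × 100% ≈ 766.2%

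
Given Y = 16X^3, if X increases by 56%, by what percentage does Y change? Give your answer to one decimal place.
279.6%

For Y = 16X^3:
If X → X(1 + 0.56)
Then Y → Y · (1 + 0.56)^3
     ≈ Y · 3.7964

Percentage change = ((1 + 0.56)^3 − 1) × 100% ≈ 279.6%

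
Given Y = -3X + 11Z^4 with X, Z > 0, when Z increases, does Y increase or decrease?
Y increases

Taking the partial derivative:
∂Y/∂Z = 44Z^3

∂Y/∂Z = 44Z^3 > 0 (assuming positive values)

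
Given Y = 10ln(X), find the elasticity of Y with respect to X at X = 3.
Elasticity = 1/ln(3) ≈ 0.9102

Elasticity = (dY/dX) · (X/Y)

dY/dX = 10/X
At X = 3: dY/dX = 10/3, Y = 10·ln(3)

Elasticity = (10/3) · (3 / (10·ln(3))) = 1/ln(3) ≈ 0.9102

Interpretation: for a small percentage change in X, the percentage change in Y is approximately 0.91 times as large.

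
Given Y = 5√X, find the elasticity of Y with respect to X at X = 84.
Elasticity = 1/2

Elasticity = (dY/dX) · (X/Y)

dY/dX = 5/(2·√X)
At X = 84: dY/dX = 5·√21/84, Y = 10·√21

Elasticity = (5·√21/84) · (84 / (10·√21)) = 1/2

Interpretation: for a small percentage change in X, the percentage change in Y is approximately 0.50 times as large.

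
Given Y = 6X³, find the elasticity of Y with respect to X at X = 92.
Elasticity = 3

Elasticity = (dY/dX) · (X/Y)

dY/dX = 18·X²
At X = 92: dY/dX = 152352, Y = 4672128

Elasticity = 152352 · (92 / 4672128) = 3

Interpretation: for a small percentage change in X, the percentage change in Y is approximately 3.00 times as large.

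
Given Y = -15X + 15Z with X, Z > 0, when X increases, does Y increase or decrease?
Y decreases

Taking the partial derivative:
∂Y/∂X = -15

∂Y/∂X = -15 < 0 (assuming positive values)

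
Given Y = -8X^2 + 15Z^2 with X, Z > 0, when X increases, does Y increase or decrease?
Y decreases

Taking the partial derivative:
∂Y/∂X = -16X

∂Y/∂X = -16X < 0 (assuming positive values)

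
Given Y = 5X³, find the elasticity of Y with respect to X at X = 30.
Elasticity = 3

Elasticity = (dY/dX) · (X/Y)

dY/dX = 15·X²
At X = 30: dY/dX = 13500, Y = 135000

Elasticity = 13500 · (30 / 135000) = 3

Interpretation: for a small percentage change in X, the percentage change in Y is approximately 3.00 times as large.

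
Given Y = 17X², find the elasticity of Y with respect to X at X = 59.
Elasticity = 2

Elasticity = (dY/dX) · (X/Y)

dY/dX = 34·X
At X = 59: dY/dX = 2006, Y = 59177

Elasticity = 2006 · (59 / 59177) = 2

Interpretation: for a small percentage change in X, the percentage change in Y is approximately 2.00 times as large.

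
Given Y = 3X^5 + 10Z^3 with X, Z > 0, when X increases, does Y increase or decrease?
Y increases

Taking the partial derivative:
∂Y/∂X = 15X^4

∂Y/∂X = 15X^4 > 0 (assuming positive values)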